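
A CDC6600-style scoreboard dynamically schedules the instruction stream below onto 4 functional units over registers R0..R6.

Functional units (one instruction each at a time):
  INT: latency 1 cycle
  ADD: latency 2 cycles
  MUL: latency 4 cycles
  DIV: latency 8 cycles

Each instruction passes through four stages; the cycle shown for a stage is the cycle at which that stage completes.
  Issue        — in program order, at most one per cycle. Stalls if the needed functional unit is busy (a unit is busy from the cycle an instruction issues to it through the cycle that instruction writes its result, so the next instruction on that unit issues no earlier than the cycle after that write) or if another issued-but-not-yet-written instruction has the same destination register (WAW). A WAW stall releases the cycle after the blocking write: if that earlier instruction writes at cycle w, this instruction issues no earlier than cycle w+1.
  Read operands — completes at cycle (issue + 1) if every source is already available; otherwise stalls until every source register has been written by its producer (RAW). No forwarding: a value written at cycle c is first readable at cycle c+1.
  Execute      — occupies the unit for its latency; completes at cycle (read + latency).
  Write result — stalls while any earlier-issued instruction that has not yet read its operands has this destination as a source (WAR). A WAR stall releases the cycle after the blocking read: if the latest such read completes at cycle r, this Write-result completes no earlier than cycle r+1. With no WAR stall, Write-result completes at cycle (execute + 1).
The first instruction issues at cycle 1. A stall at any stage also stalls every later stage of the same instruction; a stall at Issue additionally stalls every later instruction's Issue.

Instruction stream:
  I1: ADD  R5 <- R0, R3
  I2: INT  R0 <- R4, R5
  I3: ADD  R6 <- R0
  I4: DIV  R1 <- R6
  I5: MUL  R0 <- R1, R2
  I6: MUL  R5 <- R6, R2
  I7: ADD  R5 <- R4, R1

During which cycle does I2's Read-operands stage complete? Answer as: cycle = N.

cycle = 6

t=1  issue I1 (ADD)
t=2  I1 read-ops · issue I2 (INT)
t=4  I1 finished on ADD
t=5  I1→R5
t=6  I2 read-ops · issue I3 (ADD)
t=7  I2 finished on INT · issue I4 (DIV)
t=8  I2→R0
t=9  I3 read-ops · issue I5 (MUL)
t=11  I3 finished on ADD
t=12  I3→R6
t=13  I4 read-ops
t=21  I4 finished on DIV
t=22  I4→R1
t=23  I5 read-ops
t=27  I5 finished on MUL
t=28  I5→R0
t=29  issue I6 (MUL)
t=30  I6 read-ops
t=34  I6 finished on MUL
t=35  I6→R5
t=36  issue I7 (ADD)
t=37  I7 read-ops
t=39  I7 finished on ADD
t=40  I7→R5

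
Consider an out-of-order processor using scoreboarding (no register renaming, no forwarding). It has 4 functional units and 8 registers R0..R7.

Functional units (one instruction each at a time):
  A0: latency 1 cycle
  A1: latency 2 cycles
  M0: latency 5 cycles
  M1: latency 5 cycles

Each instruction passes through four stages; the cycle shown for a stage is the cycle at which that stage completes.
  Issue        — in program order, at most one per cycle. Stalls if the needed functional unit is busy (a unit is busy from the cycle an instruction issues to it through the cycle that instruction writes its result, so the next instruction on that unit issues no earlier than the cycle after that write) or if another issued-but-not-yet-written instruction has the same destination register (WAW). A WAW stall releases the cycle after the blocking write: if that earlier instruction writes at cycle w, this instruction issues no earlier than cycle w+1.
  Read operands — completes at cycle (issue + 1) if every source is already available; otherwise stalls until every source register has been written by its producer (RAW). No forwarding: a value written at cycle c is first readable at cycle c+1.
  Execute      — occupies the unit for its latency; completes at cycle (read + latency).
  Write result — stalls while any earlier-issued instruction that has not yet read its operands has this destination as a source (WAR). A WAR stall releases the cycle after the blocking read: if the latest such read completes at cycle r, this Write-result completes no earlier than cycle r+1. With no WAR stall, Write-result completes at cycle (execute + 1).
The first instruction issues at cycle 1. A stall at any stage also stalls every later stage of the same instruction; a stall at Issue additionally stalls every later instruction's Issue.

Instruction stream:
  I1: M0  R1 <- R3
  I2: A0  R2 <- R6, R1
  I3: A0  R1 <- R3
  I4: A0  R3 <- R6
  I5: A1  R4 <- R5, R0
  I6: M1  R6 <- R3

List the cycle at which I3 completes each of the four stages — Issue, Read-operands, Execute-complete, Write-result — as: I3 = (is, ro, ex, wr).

I3 = (12, 13, 14, 15)

[I1] 1/2/7/8
[I2] 2/9/10/11  (RAW R1: wait I1 write@8)
[I3] 12/13/14/15  (struct: A0 busy until I2 writes@11)
[I4] 16/17/18/19  (struct: A0 busy until I3 writes@15)
[I5] 17/18/20/21
[I6] 18/20/25/26  (RAW R3: wait I4 write@19)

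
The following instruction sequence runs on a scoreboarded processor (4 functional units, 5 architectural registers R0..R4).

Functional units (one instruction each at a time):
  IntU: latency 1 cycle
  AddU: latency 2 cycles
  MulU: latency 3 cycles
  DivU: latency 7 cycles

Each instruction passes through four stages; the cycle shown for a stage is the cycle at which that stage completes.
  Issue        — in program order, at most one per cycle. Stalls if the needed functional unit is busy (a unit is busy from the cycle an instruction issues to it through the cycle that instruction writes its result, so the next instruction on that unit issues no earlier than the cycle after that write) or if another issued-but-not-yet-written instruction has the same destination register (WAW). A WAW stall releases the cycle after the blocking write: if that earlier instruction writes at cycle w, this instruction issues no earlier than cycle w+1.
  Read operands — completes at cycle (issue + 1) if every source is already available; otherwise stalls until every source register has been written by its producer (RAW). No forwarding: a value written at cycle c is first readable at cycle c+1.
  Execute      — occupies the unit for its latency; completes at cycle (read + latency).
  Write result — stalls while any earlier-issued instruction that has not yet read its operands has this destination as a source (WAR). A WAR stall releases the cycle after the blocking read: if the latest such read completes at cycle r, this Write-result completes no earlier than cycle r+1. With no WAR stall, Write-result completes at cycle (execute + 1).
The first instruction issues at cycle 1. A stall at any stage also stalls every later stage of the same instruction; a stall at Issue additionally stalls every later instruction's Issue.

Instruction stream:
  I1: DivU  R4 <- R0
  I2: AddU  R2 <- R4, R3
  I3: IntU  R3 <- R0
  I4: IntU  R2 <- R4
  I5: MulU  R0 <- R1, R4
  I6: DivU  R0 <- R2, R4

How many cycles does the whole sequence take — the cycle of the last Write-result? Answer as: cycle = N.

I1 -> (1, 2, 9, 10)
I2 -> (2, 11, 13, 14)  // RAW R4: wait I1 write@10
I3 -> (3, 4, 5, 12)  // WAR R3: wait I2 read@11
I4 -> (15, 16, 17, 18)  // WAW R2: wait I2 write@14
I5 -> (16, 17, 20, 21)
I6 -> (22, 23, 30, 31)  // WAW R0: wait I5 write@21

cycle = 31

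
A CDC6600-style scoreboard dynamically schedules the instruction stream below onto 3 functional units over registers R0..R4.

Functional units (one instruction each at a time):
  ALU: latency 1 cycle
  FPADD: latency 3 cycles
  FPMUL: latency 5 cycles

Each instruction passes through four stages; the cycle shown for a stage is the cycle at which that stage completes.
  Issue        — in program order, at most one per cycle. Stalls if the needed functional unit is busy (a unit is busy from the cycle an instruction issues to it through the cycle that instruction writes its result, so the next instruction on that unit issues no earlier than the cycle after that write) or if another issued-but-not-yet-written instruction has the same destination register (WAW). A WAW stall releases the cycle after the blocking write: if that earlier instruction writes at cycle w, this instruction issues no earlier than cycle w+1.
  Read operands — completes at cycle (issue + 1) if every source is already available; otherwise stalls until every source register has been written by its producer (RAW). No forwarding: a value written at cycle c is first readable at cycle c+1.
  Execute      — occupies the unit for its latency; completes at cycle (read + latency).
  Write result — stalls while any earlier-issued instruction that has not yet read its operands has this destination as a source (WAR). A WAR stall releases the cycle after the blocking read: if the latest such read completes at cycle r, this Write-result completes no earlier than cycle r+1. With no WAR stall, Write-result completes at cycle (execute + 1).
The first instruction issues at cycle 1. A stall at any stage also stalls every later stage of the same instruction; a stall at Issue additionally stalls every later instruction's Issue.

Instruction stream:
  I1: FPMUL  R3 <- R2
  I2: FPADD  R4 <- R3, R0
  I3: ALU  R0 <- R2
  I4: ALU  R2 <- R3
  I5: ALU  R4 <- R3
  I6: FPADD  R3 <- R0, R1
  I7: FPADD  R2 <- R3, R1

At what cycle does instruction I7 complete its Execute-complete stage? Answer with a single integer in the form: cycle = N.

1) issue 1, read 2, done 7, write 8
2) issue 2, read 9, done 12, write 13  <RAW R3: wait I1 write@8>
3) issue 3, read 4, done 5, write 10  <WAR R0: wait I2 read@9>
4) issue 11, read 12, done 13, write 14  <struct: ALU busy until I3 writes@10>
5) issue 15, read 16, done 17, write 18  <struct: ALU busy until I4 writes@14>
6) issue 16, read 17, done 20, write 21
7) issue 22, read 23, done 26, write 27  <struct: FPADD busy until I6 writes@21>

cycle = 26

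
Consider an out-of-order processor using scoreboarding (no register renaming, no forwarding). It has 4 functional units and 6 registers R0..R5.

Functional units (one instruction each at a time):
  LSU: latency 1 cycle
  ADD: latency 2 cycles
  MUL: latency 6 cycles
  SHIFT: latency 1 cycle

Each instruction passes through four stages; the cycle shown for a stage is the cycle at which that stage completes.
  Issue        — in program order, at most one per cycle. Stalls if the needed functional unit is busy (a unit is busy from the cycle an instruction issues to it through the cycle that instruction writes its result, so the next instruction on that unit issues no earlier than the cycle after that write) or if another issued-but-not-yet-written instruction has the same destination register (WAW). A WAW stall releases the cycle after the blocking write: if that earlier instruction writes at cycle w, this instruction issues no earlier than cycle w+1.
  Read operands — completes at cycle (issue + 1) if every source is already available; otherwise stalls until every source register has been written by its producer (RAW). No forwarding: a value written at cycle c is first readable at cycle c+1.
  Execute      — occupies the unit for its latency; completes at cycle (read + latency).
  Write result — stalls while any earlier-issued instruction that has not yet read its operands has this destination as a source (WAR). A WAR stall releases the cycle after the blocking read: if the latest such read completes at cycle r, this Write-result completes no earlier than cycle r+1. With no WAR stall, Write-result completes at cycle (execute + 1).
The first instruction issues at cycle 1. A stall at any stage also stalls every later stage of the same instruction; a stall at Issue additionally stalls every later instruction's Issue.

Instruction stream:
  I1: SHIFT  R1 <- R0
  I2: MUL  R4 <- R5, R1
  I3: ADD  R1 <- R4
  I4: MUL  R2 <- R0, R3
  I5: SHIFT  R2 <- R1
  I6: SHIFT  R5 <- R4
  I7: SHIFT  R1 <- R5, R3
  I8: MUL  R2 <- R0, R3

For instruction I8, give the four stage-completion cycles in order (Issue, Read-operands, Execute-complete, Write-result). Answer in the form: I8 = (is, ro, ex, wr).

I8 = (31, 32, 38, 39)

cycle 1: I1→SHIFT
cycle 2: I1 RO; I2→MUL
cycle 3: I1 EX
cycle 4: I1 WR R1
cycle 5: I2 RO; I3→ADD
cycle 11: I2 EX
cycle 12: I2 WR R4
cycle 13: I3 RO; I4→MUL
cycle 14: I4 RO
cycle 15: I3 EX
cycle 16: I3 WR R1
cycle 20: I4 EX
cycle 21: I4 WR R2
cycle 22: I5→SHIFT
cycle 23: I5 RO
cycle 24: I5 EX
cycle 25: I5 WR R2
cycle 26: I6→SHIFT
cycle 27: I6 RO
cycle 28: I6 EX
cycle 29: I6 WR R5
cycle 30: I7→SHIFT
cycle 31: I7 RO; I8→MUL
cycle 32: I7 EX; I8 RO
cycle 33: I7 WR R1
cycle 38: I8 EX
cycle 39: I8 WR R2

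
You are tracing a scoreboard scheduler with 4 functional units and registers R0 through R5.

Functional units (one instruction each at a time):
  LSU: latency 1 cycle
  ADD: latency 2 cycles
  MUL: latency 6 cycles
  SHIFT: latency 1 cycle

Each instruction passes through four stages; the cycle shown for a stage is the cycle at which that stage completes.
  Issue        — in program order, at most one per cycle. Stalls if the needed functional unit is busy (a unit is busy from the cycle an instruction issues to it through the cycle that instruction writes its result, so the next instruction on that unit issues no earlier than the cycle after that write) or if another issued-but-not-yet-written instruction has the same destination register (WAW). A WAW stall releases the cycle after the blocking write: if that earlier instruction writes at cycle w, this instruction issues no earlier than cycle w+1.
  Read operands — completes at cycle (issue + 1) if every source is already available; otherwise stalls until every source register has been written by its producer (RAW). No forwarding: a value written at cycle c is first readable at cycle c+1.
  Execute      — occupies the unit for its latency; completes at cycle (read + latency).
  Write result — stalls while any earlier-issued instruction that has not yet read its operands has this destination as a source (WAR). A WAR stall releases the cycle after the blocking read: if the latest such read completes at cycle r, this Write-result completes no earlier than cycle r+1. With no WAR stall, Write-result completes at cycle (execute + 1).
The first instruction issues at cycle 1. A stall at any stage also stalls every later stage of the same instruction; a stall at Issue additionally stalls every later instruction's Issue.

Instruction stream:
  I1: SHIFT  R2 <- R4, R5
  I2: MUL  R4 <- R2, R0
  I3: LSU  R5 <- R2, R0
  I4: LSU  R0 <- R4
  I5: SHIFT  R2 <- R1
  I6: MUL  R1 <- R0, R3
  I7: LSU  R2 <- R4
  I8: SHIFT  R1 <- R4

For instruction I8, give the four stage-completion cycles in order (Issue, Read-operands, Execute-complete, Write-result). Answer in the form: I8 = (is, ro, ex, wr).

I8 = (24, 25, 26, 27)

c1: I1→SHIFT
c2: I1 RO, I2→MUL
c3: I1 EX, I3→LSU
c4: I1 WR R2
c5: I2 RO, I3 RO
c6: I3 EX
c7: I3 WR R5
c8: I4→LSU
c9: I5→SHIFT
c10: I5 RO
c11: I2 EX, I5 EX
c12: I2 WR R4, I5 WR R2
c13: I4 RO, I6→MUL
c14: I4 EX
c15: I4 WR R0
c16: I6 RO, I7→LSU
c17: I7 RO
c18: I7 EX
c19: I7 WR R2
c22: I6 EX
c23: I6 WR R1
c24: I8→SHIFT
c25: I8 RO
c26: I8 EX
c27: I8 WR R1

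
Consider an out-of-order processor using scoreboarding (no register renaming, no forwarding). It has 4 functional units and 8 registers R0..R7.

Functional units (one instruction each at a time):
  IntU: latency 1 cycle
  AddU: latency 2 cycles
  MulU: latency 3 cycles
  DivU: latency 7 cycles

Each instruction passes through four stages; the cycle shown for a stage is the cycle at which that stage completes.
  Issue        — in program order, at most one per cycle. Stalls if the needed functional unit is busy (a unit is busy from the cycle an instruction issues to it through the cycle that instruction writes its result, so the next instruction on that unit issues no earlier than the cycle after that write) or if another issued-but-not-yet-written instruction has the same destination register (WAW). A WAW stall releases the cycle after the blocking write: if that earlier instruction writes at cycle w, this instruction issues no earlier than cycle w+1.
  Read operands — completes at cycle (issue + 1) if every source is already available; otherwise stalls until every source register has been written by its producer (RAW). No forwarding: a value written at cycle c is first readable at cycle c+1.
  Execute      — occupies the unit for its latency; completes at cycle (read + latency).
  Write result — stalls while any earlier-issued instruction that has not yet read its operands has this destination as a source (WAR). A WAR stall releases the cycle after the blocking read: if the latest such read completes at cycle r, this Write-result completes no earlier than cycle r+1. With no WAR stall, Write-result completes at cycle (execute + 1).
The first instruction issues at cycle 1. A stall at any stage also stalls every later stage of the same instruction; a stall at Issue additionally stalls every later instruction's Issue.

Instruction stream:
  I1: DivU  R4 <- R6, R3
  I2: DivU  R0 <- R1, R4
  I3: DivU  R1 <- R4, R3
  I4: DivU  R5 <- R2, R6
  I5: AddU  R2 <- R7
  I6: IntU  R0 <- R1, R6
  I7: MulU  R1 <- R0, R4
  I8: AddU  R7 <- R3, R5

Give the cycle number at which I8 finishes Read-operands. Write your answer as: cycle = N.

cycle = 41

c1: I1 dispatched to DivU
c2: I1 operands ready
c9: I1 complete
c10: R4←I1
c11: I2 dispatched to DivU
c12: I2 operands ready
c19: I2 complete
c20: R0←I2
c21: I3 dispatched to DivU
c22: I3 operands ready
c29: I3 complete
c30: R1←I3
c31: I4 dispatched to DivU
c32: I4 operands ready; I5 dispatched to AddU
c33: I5 operands ready; I6 dispatched to IntU
c34: I6 operands ready; I7 dispatched to MulU
c35: I5 complete; I6 complete
c36: R2←I5; R0←I6
c37: I7 operands ready; I8 dispatched to AddU
c39: I4 complete
c40: R5←I4; I7 complete
c41: R1←I7; I8 operands ready
c43: I8 complete
c44: R7←I8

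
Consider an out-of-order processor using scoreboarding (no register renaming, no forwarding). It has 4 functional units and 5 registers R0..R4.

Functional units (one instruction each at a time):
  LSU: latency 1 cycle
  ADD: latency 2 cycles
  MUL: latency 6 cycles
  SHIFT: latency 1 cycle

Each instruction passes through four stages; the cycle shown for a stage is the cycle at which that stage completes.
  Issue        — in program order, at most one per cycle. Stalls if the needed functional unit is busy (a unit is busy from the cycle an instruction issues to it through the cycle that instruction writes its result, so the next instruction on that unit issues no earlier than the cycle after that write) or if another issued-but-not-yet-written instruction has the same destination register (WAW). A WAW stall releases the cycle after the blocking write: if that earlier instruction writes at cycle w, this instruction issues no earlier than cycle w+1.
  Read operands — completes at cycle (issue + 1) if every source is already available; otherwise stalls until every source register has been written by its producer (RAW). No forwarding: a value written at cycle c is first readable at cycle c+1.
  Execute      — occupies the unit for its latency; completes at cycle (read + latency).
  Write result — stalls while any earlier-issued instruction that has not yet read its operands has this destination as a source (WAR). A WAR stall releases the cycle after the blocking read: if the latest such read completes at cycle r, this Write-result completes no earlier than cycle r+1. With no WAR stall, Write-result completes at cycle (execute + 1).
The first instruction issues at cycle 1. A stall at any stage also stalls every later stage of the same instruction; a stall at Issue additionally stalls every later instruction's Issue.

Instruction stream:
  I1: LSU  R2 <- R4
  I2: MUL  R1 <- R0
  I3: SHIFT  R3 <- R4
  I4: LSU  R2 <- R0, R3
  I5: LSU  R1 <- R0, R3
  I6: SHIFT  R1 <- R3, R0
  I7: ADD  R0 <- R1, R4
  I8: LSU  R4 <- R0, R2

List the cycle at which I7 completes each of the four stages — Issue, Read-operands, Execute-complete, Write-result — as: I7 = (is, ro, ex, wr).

c1: I1 issues→LSU
c2: I1 reads · I2 issues→MUL
c3: I1 exec-done · I2 reads · I3 issues→SHIFT
c4: I1 writes R2 · I3 reads
c5: I3 exec-done · I4 issues→LSU
c6: I3 writes R3
c7: I4 reads
c8: I4 exec-done
c9: I2 exec-done · I4 writes R2
c10: I2 writes R1
c11: I5 issues→LSU
c12: I5 reads
c13: I5 exec-done
c14: I5 writes R1
c15: I6 issues→SHIFT
c16: I6 reads · I7 issues→ADD
c17: I6 exec-done · I8 issues→LSU
c18: I6 writes R1
c19: I7 reads
c21: I7 exec-done
c22: I7 writes R0
c23: I8 reads
c24: I8 exec-done
c25: I8 writes R4

I7 = (16, 19, 21, 22)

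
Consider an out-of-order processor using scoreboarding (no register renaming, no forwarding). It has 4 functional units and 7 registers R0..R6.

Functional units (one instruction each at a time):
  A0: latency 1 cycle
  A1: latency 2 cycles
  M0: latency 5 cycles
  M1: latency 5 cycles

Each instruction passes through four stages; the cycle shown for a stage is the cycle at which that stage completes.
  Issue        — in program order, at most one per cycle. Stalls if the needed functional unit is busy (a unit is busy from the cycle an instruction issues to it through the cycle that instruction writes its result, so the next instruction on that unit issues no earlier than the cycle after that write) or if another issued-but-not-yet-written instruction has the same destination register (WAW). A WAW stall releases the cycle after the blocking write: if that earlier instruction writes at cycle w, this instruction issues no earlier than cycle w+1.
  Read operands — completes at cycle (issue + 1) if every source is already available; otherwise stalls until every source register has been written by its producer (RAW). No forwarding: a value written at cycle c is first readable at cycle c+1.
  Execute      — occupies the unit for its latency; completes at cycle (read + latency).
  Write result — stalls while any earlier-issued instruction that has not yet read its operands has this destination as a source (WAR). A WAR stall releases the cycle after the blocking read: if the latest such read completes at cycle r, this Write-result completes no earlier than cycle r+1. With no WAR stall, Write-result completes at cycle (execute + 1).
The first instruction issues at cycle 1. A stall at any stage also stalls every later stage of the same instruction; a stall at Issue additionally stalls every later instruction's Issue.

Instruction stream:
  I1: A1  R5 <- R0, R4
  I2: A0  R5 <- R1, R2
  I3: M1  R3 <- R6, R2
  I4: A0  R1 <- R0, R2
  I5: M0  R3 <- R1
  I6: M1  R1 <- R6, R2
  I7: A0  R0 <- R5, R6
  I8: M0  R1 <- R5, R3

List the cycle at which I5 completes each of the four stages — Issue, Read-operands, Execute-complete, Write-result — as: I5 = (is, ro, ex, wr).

I5 = (15, 16, 21, 22)

[1] issue I1 (A1)
[2] I1 read-ops
[4] I1 finished on A1
[5] I1→R5
[6] issue I2 (A0)
[7] I2 read-ops; issue I3 (M1)
[8] I2 finished on A0; I3 read-ops
[9] I2→R5
[10] issue I4 (A0)
[11] I4 read-ops
[12] I4 finished on A0
[13] I3 finished on M1; I4→R1
[14] I3→R3
[15] issue I5 (M0)
[16] I5 read-ops; issue I6 (M1)
[17] I6 read-ops; issue I7 (A0)
[18] I7 read-ops
[19] I7 finished on A0
[20] I7→R0
[21] I5 finished on M0
[22] I5→R3; I6 finished on M1
[23] I6→R1
[24] issue I8 (M0)
[25] I8 read-ops
[30] I8 finished on M0
[31] I8→R1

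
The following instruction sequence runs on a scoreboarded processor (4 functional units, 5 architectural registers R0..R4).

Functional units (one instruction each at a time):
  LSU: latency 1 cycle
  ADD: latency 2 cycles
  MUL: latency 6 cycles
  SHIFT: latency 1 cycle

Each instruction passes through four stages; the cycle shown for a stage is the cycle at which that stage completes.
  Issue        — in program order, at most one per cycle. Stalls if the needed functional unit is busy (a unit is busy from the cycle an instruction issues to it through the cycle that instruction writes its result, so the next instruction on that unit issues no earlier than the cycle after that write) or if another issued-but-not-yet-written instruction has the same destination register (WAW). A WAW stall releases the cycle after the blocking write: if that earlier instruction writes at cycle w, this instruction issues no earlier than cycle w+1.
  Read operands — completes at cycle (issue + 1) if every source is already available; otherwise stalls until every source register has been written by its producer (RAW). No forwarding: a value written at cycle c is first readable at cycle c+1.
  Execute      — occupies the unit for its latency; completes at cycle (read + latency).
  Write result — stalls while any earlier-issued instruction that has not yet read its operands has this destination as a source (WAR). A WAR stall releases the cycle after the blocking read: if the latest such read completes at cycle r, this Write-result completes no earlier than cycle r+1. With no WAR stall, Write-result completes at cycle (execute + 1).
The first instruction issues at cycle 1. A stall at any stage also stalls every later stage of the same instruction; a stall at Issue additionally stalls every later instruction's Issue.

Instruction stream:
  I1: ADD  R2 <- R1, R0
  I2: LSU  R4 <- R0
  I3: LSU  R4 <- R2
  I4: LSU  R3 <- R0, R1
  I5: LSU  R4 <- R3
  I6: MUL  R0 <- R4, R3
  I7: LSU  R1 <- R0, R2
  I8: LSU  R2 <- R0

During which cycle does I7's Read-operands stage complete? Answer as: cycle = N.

cycle = 26

t=1  I1→ADD
t=2  I1 RO · I2→LSU
t=3  I2 RO
t=4  I1 EX · I2 EX
t=5  I1 WR R2 · I2 WR R4
t=6  I3→LSU
t=7  I3 RO
t=8  I3 EX
t=9  I3 WR R4
t=10  I4→LSU
t=11  I4 RO
t=12  I4 EX
t=13  I4 WR R3
t=14  I5→LSU
t=15  I5 RO · I6→MUL
t=16  I5 EX
t=17  I5 WR R4
t=18  I6 RO · I7→LSU
t=24  I6 EX
t=25  I6 WR R0
t=26  I7 RO
t=27  I7 EX
t=28  I7 WR R1
t=29  I8→LSU
t=30  I8 RO
t=31  I8 EX
t=32  I8 WR R2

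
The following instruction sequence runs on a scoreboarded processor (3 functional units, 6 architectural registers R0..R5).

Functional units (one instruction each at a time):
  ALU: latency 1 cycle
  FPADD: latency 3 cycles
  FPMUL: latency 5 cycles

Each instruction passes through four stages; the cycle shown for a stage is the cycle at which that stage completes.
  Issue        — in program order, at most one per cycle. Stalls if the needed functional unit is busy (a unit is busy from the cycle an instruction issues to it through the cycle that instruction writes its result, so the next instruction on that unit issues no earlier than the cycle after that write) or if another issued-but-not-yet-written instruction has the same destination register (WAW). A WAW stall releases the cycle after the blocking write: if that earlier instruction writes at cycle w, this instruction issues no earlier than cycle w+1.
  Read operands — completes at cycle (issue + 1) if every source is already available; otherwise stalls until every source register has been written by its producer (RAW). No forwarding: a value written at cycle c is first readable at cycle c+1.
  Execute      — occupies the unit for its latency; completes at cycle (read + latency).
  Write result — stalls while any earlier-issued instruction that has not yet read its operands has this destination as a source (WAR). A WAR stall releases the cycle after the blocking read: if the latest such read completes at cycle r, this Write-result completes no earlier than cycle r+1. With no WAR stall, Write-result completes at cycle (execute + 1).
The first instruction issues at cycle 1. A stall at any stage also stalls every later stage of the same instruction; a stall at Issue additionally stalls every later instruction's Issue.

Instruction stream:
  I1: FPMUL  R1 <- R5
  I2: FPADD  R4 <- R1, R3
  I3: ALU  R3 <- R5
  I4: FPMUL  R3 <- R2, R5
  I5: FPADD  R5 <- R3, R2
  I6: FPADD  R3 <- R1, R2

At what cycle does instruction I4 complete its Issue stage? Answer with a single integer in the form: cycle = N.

c1: issue I1 (FPMUL)
c2: I1 read-ops; issue I2 (FPADD)
c3: issue I3 (ALU)
c4: I3 read-ops
c5: I3 finished on ALU
c7: I1 finished on FPMUL
c8: I1→R1
c9: I2 read-ops
c10: I3→R3
c11: issue I4 (FPMUL)
c12: I2 finished on FPADD; I4 read-ops
c13: I2→R4
c14: issue I5 (FPADD)
c17: I4 finished on FPMUL
c18: I4→R3
c19: I5 read-ops
c22: I5 finished on FPADD
c23: I5→R5
c24: issue I6 (FPADD)
c25: I6 read-ops
c28: I6 finished on FPADD
c29: I6→R3

cycle = 11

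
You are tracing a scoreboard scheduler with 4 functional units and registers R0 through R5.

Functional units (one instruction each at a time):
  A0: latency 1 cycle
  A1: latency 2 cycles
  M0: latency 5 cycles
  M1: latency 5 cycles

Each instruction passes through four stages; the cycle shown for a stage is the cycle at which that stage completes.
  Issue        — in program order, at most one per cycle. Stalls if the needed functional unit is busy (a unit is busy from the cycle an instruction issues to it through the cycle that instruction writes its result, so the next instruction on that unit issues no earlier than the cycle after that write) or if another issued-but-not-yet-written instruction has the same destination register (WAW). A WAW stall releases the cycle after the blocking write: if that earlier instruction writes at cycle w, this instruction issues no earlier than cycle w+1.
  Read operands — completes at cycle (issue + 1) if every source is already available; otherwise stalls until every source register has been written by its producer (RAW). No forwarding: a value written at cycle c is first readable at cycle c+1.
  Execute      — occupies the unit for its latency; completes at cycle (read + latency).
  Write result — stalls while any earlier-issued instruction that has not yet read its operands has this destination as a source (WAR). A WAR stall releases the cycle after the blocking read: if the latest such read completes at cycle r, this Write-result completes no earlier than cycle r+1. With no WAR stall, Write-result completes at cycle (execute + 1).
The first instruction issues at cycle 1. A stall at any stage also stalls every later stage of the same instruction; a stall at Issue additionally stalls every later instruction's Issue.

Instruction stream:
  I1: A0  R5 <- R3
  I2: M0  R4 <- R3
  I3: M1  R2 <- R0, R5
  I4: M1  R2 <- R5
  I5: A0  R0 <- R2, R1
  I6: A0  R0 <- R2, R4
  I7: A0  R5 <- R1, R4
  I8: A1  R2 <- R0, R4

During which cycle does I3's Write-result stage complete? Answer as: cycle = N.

cycle = 11

I1: IS=1 RO=2 EX=3 WR=4
I2: IS=2 RO=3 EX=8 WR=9
I3: IS=3 RO=5 EX=10 WR=11  [RAW R5: wait I1 write@4]
I4: IS=12 RO=13 EX=18 WR=19  [struct: M1 busy until I3 writes@11]
I5: IS=13 RO=20 EX=21 WR=22  [RAW R2: wait I4 write@19]
I6: IS=23 RO=24 EX=25 WR=26  [struct: A0 busy until I5 writes@22]
I7: IS=27 RO=28 EX=29 WR=30  [struct: A0 busy until I6 writes@26]
I8: IS=28 RO=29 EX=31 WR=32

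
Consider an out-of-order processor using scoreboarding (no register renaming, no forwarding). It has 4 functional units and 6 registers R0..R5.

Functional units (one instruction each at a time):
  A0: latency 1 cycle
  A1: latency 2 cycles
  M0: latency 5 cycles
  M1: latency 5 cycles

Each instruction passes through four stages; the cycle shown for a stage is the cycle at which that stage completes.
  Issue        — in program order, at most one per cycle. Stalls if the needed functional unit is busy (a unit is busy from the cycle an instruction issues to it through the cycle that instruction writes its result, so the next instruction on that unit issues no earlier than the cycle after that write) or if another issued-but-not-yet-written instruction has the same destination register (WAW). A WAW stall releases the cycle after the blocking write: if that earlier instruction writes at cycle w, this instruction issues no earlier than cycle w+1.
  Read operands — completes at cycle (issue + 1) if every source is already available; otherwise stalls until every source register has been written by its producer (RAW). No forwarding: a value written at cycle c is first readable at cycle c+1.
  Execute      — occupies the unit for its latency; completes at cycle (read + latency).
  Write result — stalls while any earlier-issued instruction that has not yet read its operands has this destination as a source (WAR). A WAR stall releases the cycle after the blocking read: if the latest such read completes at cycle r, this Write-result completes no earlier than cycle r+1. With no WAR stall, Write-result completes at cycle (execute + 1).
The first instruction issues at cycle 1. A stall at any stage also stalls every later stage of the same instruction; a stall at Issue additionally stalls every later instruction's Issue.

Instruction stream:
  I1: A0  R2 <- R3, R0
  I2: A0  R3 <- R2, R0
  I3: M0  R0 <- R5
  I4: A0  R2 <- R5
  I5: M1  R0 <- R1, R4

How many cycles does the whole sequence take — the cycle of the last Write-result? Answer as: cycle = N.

cycle = 21

I1  is:1  ro:2  ex:3  wr:4
I2  is:5  ro:6  ex:7  wr:8  — struct: A0 busy until I1 writes@4
I3  is:6  ro:7  ex:12  wr:13
I4  is:9  ro:10  ex:11  wr:12  — struct: A0 busy until I2 writes@8
I5  is:14  ro:15  ex:20  wr:21  — WAW R0: wait I3 write@13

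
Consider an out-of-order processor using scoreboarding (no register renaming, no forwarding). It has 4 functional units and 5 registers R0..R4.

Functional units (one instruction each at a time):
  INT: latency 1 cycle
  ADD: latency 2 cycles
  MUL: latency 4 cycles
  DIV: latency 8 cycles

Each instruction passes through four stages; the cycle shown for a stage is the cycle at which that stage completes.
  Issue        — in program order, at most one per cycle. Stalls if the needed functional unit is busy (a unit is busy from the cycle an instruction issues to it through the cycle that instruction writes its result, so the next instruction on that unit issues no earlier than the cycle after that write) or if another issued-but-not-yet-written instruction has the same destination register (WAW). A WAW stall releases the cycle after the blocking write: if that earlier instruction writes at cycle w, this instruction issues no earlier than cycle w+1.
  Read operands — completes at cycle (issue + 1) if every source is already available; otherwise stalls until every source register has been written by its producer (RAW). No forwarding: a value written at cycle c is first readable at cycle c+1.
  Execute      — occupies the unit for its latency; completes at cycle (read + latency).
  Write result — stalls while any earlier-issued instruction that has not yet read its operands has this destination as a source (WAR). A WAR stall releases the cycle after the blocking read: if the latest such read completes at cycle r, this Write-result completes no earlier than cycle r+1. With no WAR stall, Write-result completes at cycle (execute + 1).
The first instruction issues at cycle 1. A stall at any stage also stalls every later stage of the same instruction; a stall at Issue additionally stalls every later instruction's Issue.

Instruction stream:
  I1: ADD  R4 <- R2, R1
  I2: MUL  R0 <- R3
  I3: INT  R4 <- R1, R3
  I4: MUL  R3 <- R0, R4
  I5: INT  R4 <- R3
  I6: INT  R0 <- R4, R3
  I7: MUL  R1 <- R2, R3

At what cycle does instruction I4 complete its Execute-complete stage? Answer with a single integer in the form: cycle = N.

cycle 1: I1→ADD
cycle 2: I1 RO | I2→MUL
cycle 3: I2 RO
cycle 4: I1 EX
cycle 5: I1 WR R4
cycle 6: I3→INT
cycle 7: I2 EX | I3 RO
cycle 8: I2 WR R0 | I3 EX
cycle 9: I3 WR R4 | I4→MUL
cycle 10: I4 RO | I5→INT
cycle 14: I4 EX
cycle 15: I4 WR R3
cycle 16: I5 RO
cycle 17: I5 EX
cycle 18: I5 WR R4
cycle 19: I6→INT
cycle 20: I6 RO | I7→MUL
cycle 21: I6 EX | I7 RO
cycle 22: I6 WR R0
cycle 25: I7 EX
cycle 26: I7 WR R1

cycle = 14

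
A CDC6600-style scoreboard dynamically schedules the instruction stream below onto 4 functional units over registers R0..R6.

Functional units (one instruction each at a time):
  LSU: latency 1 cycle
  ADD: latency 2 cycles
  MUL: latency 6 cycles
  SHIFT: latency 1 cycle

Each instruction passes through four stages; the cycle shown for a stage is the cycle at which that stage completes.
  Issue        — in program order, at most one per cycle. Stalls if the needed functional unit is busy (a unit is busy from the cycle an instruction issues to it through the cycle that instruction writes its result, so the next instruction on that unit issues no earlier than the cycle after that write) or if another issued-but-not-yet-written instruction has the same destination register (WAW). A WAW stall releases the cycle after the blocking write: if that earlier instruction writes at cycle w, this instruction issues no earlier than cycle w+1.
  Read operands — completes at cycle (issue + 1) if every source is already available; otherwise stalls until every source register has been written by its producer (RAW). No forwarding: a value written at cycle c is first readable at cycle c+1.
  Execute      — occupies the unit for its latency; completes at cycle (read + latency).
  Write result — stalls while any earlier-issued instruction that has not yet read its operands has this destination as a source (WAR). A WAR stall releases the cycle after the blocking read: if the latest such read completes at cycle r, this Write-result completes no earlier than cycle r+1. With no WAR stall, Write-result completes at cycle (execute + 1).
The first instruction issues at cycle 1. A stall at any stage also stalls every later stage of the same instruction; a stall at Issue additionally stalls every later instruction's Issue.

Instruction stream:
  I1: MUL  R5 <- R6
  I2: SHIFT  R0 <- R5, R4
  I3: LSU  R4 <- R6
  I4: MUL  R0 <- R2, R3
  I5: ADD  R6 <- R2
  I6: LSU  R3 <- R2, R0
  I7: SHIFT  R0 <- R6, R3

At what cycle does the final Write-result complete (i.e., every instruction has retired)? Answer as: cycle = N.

cycle = 27

I1 -> (1, 2, 8, 9)
I2 -> (2, 10, 11, 12)  // RAW R5: wait I1 write@9
I3 -> (3, 4, 5, 11)  // WAR R4: wait I2 read@10
I4 -> (13, 14, 20, 21)  // WAW R0: wait I2 write@12
I5 -> (14, 15, 17, 18)
I6 -> (15, 22, 23, 24)  // RAW R0: wait I4 write@21
I7 -> (22, 25, 26, 27)  // WAW R0: wait I4 write@21, RAW R3: wait I6 write@24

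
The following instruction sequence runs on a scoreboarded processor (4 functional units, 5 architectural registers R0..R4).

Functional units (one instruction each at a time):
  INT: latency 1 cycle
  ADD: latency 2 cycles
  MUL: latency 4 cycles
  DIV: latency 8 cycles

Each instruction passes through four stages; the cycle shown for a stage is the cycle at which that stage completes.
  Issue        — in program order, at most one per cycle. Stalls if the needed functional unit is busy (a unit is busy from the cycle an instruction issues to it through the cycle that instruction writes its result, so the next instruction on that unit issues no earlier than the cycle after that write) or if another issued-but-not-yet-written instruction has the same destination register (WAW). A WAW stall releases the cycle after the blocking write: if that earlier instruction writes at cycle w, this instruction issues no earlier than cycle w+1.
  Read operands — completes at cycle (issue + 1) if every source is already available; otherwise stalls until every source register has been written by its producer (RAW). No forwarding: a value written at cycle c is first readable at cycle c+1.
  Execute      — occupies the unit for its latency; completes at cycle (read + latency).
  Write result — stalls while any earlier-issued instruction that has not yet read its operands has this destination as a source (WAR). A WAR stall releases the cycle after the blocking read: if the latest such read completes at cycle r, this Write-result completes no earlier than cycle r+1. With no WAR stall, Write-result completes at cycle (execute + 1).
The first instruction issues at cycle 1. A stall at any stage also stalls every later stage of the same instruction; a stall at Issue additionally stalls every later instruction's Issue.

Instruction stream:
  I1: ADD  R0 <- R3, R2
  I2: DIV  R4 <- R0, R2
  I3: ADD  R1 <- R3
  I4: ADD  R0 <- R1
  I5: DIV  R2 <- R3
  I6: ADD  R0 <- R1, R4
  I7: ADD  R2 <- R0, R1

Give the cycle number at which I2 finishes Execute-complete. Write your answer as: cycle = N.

cycle = 14

1) issue 1, read 2, done 4, write 5
2) issue 2, read 6, done 14, write 15  <RAW R0: wait I1 write@5>
3) issue 6, read 7, done 9, write 10  <struct: ADD busy until I1 writes@5>
4) issue 11, read 12, done 14, write 15  <struct: ADD busy until I3 writes@10>
5) issue 16, read 17, done 25, write 26  <struct: DIV busy until I2 writes@15>
6) issue 17, read 18, done 20, write 21
7) issue 27, read 28, done 30, write 31  <WAW R2: wait I5 write@26>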